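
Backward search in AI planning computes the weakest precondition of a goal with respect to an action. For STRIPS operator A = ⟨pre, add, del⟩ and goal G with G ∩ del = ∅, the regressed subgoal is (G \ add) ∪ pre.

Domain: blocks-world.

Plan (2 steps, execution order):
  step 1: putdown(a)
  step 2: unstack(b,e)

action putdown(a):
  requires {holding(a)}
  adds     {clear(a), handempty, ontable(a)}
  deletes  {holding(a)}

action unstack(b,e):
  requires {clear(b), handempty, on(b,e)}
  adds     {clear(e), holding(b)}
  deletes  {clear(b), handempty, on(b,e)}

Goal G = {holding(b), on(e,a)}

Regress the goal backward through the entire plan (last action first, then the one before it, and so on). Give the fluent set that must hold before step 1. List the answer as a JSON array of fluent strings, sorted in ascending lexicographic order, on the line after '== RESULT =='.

Work backward from the goal:
  through step 2 (unstack(b,e)): drop {holding(b)}, keep {on(e,a)}, require {clear(b), handempty, on(b,e)}
    → {clear(b), handempty, on(b,e), on(e,a)}
  through step 1 (putdown(a)): drop {handempty}, keep {clear(b), on(b,e), on(e,a)}, require {holding(a)}
    → {clear(b), holding(a), on(b,e), on(e,a)}

== RESULT ==
["clear(b)", "holding(a)", "on(b,e)", "on(e,a)"]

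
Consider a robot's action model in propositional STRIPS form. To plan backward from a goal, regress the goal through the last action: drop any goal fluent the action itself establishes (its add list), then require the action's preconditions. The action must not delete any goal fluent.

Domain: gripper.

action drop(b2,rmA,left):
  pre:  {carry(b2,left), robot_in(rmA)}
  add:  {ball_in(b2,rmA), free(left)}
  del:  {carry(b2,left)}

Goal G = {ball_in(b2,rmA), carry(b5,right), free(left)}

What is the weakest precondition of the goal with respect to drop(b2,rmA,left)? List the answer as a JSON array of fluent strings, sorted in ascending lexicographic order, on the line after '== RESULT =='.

Regress:
  G ∩ del = {}  (empty — regression defined)
  G \ add = {ball_in(b2,rmA), carry(b5,right), free(left)} \ {ball_in(b2,rmA), free(left)} = {carry(b5,right)}
  ∪ pre   = {carry(b5,right)} ∪ {carry(b2,left), robot_in(rmA)}
          = {carry(b2,left), carry(b5,right), robot_in(rmA)}

== RESULT ==
["carry(b2,left)", "carry(b5,right)", "robot_in(rmA)"]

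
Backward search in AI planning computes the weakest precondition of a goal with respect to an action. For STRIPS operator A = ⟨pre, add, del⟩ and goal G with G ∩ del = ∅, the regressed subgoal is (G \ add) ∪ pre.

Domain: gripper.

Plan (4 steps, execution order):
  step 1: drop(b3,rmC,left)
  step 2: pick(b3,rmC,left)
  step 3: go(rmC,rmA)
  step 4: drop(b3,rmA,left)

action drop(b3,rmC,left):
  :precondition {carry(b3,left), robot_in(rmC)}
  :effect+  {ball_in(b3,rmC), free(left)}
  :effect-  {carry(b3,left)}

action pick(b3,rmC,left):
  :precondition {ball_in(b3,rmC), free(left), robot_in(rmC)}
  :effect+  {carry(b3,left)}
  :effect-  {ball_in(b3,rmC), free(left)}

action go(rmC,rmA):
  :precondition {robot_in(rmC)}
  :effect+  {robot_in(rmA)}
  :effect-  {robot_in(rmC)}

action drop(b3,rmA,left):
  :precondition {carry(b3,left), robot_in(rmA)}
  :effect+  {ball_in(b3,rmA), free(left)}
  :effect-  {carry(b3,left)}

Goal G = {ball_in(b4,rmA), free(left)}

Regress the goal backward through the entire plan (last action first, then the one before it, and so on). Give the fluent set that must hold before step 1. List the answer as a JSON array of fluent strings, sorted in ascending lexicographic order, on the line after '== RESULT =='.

Work backward from the goal:
  through step 4 (drop(b3,rmA,left)): drop {free(left)}, keep {ball_in(b4,rmA)}, require {carry(b3,left), robot_in(rmA)}
    → {ball_in(b4,rmA), carry(b3,left), robot_in(rmA)}
  through step 3 (go(rmC,rmA)): drop {robot_in(rmA)}, keep {ball_in(b4,rmA), carry(b3,left)}, require {robot_in(rmC)}
    → {ball_in(b4,rmA), carry(b3,left), robot_in(rmC)}
  through step 2 (pick(b3,rmC,left)): drop {carry(b3,left)}, keep {ball_in(b4,rmA), robot_in(rmC)}, require {ball_in(b3,rmC), free(left), robot_in(rmC)}
    → {ball_in(b3,rmC), ball_in(b4,rmA), free(left), robot_in(rmC)}
  through step 1 (drop(b3,rmC,left)): drop {ball_in(b3,rmC), free(left)}, keep {ball_in(b4,rmA), robot_in(rmC)}, require {carry(b3,left), robot_in(rmC)}
    → {ball_in(b4,rmA), carry(b3,left), robot_in(rmC)}

== RESULT ==
["ball_in(b4,rmA)", "carry(b3,left)", "robot_in(rmC)"]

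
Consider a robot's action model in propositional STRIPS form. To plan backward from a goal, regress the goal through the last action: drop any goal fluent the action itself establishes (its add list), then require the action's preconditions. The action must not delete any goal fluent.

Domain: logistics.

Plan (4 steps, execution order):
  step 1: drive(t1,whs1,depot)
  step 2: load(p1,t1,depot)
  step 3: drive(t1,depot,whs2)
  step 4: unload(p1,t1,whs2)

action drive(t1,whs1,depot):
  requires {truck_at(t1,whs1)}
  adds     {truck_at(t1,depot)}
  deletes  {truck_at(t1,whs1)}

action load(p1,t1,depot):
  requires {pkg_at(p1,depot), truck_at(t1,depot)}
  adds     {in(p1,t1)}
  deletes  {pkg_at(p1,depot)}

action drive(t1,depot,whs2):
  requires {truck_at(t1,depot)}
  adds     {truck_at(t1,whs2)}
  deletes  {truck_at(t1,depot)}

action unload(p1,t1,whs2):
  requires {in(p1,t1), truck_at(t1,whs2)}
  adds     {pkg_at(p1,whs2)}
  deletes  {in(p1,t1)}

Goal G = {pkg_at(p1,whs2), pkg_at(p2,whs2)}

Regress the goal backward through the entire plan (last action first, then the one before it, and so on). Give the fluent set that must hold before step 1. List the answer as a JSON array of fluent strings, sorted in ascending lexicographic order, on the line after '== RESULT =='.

Regress step by step:
  through step 4 (unload(p1,t1,whs2)): drop {pkg_at(p1,whs2)}, keep {pkg_at(p2,whs2)}, require {in(p1,t1), truck_at(t1,whs2)}
    → {in(p1,t1), pkg_at(p2,whs2), truck_at(t1,whs2)}
  through step 3 (drive(t1,depot,whs2)): drop {truck_at(t1,whs2)}, keep {in(p1,t1), pkg_at(p2,whs2)}, require {truck_at(t1,depot)}
    → {in(p1,t1), pkg_at(p2,whs2), truck_at(t1,depot)}
  through step 2 (load(p1,t1,depot)): drop {in(p1,t1)}, keep {pkg_at(p2,whs2), truck_at(t1,depot)}, require {pkg_at(p1,depot), truck_at(t1,depot)}
    → {pkg_at(p1,depot), pkg_at(p2,whs2), truck_at(t1,depot)}
  through step 1 (drive(t1,whs1,depot)): drop {truck_at(t1,depot)}, keep {pkg_at(p1,depot), pkg_at(p2,whs2)}, require {truck_at(t1,whs1)}
    → {pkg_at(p1,depot), pkg_at(p2,whs2), truck_at(t1,whs1)}

== RESULT ==
["pkg_at(p1,depot)", "pkg_at(p2,whs2)", "truck_at(t1,whs1)"]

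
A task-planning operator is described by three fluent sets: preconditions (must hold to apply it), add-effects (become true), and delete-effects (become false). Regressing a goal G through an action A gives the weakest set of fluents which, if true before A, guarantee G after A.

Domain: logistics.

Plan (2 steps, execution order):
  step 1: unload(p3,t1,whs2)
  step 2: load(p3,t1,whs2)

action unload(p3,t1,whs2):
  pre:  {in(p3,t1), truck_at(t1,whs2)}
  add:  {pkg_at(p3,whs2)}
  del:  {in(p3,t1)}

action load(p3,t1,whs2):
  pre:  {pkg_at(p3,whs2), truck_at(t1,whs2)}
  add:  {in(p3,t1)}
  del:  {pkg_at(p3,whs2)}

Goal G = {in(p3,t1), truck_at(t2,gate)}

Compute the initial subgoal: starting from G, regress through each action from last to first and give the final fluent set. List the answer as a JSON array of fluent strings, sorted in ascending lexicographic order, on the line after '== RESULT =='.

Work backward from the goal:
  through step 2 (load(p3,t1,whs2)): drop {in(p3,t1)}, keep {truck_at(t2,gate)}, require {pkg_at(p3,whs2), truck_at(t1,whs2)}
    → {pkg_at(p3,whs2), truck_at(t1,whs2), truck_at(t2,gate)}
  through step 1 (unload(p3,t1,whs2)): drop {pkg_at(p3,whs2)}, keep {truck_at(t1,whs2), truck_at(t2,gate)}, require {in(p3,t1), truck_at(t1,whs2)}
    → {in(p3,t1), truck_at(t1,whs2), truck_at(t2,gate)}

== RESULT ==
["in(p3,t1)", "truck_at(t1,whs2)", "truck_at(t2,gate)"]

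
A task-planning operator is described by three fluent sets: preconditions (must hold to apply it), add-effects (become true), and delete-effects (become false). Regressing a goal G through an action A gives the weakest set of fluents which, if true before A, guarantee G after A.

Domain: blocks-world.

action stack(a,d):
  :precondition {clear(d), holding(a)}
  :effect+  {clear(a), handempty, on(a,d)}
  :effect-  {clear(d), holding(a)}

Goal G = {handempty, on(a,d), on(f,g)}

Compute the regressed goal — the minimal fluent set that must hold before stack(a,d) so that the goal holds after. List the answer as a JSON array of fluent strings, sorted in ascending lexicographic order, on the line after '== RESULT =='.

Regress:
  G ∩ del = {}  (empty — regression defined)
  G \ add = {handempty, on(a,d), on(f,g)} \ {clear(a), handempty, on(a,d)} = {on(f,g)}
  ∪ pre   = {on(f,g)} ∪ {clear(d), holding(a)}
          = {clear(d), holding(a), on(f,g)}

== RESULT ==
["clear(d)", "holding(a)", "on(f,g)"]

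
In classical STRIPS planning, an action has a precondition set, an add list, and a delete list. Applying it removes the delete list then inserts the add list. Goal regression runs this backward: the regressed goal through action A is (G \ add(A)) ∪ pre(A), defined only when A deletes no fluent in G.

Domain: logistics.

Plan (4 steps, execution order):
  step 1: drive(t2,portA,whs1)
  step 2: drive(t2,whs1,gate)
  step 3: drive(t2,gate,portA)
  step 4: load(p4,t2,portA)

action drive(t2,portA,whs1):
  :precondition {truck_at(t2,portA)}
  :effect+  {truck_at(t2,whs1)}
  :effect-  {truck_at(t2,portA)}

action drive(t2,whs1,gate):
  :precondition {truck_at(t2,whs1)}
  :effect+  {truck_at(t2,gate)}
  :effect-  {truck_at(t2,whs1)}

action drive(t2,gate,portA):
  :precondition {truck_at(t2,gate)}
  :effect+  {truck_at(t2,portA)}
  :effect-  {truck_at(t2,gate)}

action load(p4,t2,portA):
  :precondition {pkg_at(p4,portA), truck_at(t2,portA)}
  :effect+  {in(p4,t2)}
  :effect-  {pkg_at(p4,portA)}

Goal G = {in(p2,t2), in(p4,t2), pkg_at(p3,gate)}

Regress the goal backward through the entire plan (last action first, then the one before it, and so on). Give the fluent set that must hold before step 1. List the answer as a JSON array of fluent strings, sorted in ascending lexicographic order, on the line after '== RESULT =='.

Regress step by step:
  through step 4 (load(p4,t2,portA)): drop {in(p4,t2)}, keep {in(p2,t2), pkg_at(p3,gate)}, require {pkg_at(p4,portA), truck_at(t2,portA)}
    → {in(p2,t2), pkg_at(p3,gate), pkg_at(p4,portA), truck_at(t2,portA)}
  through step 3 (drive(t2,gate,portA)): drop {truck_at(t2,portA)}, keep {in(p2,t2), pkg_at(p3,gate), pkg_at(p4,portA)}, require {truck_at(t2,gate)}
    → {in(p2,t2), pkg_at(p3,gate), pkg_at(p4,portA), truck_at(t2,gate)}
  through step 2 (drive(t2,whs1,gate)): drop {truck_at(t2,gate)}, keep {in(p2,t2), pkg_at(p3,gate), pkg_at(p4,portA)}, require {truck_at(t2,whs1)}
    → {in(p2,t2), pkg_at(p3,gate), pkg_at(p4,portA), truck_at(t2,whs1)}
  through step 1 (drive(t2,portA,whs1)): drop {truck_at(t2,whs1)}, keep {in(p2,t2), pkg_at(p3,gate), pkg_at(p4,portA)}, require {truck_at(t2,portA)}
    → {in(p2,t2), pkg_at(p3,gate), pkg_at(p4,portA), truck_at(t2,portA)}

== RESULT ==
["in(p2,t2)", "pkg_at(p3,gate)", "pkg_at(p4,portA)", "truck_at(t2,portA)"]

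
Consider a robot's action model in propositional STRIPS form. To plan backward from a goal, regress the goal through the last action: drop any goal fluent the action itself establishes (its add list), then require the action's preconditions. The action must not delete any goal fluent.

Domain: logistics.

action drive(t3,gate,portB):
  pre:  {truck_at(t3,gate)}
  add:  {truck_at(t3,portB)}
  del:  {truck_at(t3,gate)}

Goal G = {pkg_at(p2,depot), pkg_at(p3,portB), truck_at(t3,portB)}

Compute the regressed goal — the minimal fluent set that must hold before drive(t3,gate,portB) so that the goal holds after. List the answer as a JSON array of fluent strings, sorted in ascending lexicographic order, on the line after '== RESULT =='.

Regress:
  G ∩ del = {}  (empty — regression defined)
  G \ add = {pkg_at(p2,depot), pkg_at(p3,portB), truck_at(t3,portB)} \ {truck_at(t3,portB)} = {pkg_at(p2,depot), pkg_at(p3,portB)}
  ∪ pre   = {pkg_at(p2,depot), pkg_at(p3,portB)} ∪ {truck_at(t3,gate)}
          = {pkg_at(p2,depot), pkg_at(p3,portB), truck_at(t3,gate)}

== RESULT ==
["pkg_at(p2,depot)", "pkg_at(p3,portB)", "truck_at(t3,gate)"]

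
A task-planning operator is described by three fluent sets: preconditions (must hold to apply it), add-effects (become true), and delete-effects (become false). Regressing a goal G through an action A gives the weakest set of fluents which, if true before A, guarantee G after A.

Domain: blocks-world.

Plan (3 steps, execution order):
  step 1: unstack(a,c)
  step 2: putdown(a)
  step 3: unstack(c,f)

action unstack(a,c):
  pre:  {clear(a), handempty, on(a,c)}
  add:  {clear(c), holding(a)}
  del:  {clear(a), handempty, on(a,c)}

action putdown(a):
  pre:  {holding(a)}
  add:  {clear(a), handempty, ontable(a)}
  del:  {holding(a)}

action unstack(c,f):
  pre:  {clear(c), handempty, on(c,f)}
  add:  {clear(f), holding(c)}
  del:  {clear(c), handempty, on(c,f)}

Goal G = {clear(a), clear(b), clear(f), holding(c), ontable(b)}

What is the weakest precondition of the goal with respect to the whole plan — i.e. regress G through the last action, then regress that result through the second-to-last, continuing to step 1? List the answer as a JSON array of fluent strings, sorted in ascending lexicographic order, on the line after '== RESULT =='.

Regress step by step:
  through step 3 (unstack(c,f)): drop {clear(f), holding(c)}, keep {clear(a), clear(b), ontable(b)}, require {clear(c), handempty, on(c,f)}
    → {clear(a), clear(b), clear(c), handempty, on(c,f), ontable(b)}
  through step 2 (putdown(a)): drop {clear(a), handempty}, keep {clear(b), clear(c), on(c,f), ontable(b)}, require {holding(a)}
    → {clear(b), clear(c), holding(a), on(c,f), ontable(b)}
  through step 1 (unstack(a,c)): drop {clear(c), holding(a)}, keep {clear(b), on(c,f), ontable(b)}, require {clear(a), handempty, on(a,c)}
    → {clear(a), clear(b), handempty, on(a,c), on(c,f), ontable(b)}

== RESULT ==
["clear(a)", "clear(b)", "handempty", "on(a,c)", "on(c,f)", "ontable(b)"]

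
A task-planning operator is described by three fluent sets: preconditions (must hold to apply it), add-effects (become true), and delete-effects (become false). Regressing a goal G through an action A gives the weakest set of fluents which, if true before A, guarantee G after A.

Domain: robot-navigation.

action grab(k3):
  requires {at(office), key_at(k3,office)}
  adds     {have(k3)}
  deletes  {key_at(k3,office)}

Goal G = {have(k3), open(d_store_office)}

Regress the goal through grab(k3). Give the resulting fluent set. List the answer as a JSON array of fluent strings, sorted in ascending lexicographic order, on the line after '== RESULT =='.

Compute (G \ add) ∪ pre:
  G ∩ del = {}  (empty — regression defined)
  G \ add = {have(k3), open(d_store_office)} \ {have(k3)} = {open(d_store_office)}
  ∪ pre   = {open(d_store_office)} ∪ {at(office), key_at(k3,office)}
          = {at(office), key_at(k3,office), open(d_store_office)}

== RESULT ==
["at(office)", "key_at(k3,office)", "open(d_store_office)"]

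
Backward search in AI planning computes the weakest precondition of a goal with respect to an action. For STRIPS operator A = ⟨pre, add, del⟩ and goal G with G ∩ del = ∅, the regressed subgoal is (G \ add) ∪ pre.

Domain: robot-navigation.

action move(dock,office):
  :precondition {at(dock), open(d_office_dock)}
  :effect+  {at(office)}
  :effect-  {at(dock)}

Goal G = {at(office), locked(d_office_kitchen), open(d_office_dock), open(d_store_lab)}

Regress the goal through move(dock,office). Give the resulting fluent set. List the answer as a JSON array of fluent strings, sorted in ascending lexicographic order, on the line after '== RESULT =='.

Compute (G \ add) ∪ pre:
  G ∩ del = {}  (empty — regression defined)
  G \ add = {at(office), locked(d_office_kitchen), open(d_office_dock), open(d_store_lab)} \ {at(office)} = {locked(d_office_kitchen), open(d_office_dock), open(d_store_lab)}
  ∪ pre   = {locked(d_office_kitchen), open(d_office_dock), open(d_store_lab)} ∪ {at(dock), open(d_office_dock)}
          = {at(dock), locked(d_office_kitchen), open(d_office_dock), open(d_store_lab)}

== RESULT ==
["at(dock)", "locked(d_office_kitchen)", "open(d_office_dock)", "open(d_store_lab)"]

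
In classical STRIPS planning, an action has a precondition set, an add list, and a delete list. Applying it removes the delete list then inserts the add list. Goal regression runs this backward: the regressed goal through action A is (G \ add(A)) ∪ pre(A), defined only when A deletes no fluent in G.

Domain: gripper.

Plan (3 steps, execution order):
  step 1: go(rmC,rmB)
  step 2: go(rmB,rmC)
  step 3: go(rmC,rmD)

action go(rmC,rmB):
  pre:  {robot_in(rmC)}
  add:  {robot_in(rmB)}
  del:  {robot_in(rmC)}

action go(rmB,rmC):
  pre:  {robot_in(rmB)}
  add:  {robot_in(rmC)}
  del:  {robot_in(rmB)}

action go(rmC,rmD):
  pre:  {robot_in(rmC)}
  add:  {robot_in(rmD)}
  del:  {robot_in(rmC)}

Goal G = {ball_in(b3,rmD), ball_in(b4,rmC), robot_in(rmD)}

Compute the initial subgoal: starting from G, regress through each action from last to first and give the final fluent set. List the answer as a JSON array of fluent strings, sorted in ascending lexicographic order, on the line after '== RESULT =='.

Work backward from the goal:
  through step 3 (go(rmC,rmD)): drop {robot_in(rmD)}, keep {ball_in(b3,rmD), ball_in(b4,rmC)}, require {robot_in(rmC)}
    → {ball_in(b3,rmD), ball_in(b4,rmC), robot_in(rmC)}
  through step 2 (go(rmB,rmC)): drop {robot_in(rmC)}, keep {ball_in(b3,rmD), ball_in(b4,rmC)}, require {robot_in(rmB)}
    → {ball_in(b3,rmD), ball_in(b4,rmC), robot_in(rmB)}
  through step 1 (go(rmC,rmB)): drop {robot_in(rmB)}, keep {ball_in(b3,rmD), ball_in(b4,rmC)}, require {robot_in(rmC)}
    → {ball_in(b3,rmD), ball_in(b4,rmC), robot_in(rmC)}

== RESULT ==
["ball_in(b3,rmD)", "ball_in(b4,rmC)", "robot_in(rmC)"]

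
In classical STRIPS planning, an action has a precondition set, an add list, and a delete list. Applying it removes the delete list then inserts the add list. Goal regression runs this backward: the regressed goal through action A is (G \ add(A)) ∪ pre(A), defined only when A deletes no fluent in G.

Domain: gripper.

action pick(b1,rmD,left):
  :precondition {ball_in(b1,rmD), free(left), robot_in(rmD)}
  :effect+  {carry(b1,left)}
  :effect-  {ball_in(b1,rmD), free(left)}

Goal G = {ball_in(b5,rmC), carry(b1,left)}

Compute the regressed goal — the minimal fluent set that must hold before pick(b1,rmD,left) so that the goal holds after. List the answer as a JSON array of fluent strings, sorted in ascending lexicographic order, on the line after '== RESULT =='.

Regress:
  G ∩ del = {}  (empty — regression defined)
  G \ add = {ball_in(b5,rmC), carry(b1,left)} \ {carry(b1,left)} = {ball_in(b5,rmC)}
  ∪ pre   = {ball_in(b5,rmC)} ∪ {ball_in(b1,rmD), free(left), robot_in(rmD)}
          = {ball_in(b1,rmD), ball_in(b5,rmC), free(left), robot_in(rmD)}

== RESULT ==
["ball_in(b1,rmD)", "ball_in(b5,rmC)", "free(left)", "robot_in(rmD)"]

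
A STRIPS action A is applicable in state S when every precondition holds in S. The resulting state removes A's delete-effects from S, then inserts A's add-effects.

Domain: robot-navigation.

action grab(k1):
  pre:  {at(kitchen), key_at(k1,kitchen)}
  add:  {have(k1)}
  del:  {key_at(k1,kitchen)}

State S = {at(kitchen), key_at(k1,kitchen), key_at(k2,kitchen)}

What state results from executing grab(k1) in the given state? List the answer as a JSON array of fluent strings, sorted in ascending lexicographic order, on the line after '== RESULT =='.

Progress:
  pre ⊆ S: {at(kitchen), key_at(k1,kitchen)} ⊆ S  — applicable
  S \ del = {at(kitchen), key_at(k2,kitchen)}
  ∪ add   = {at(kitchen), have(k1), key_at(k2,kitchen)}

== RESULT ==
["at(kitchen)", "have(k1)", "key_at(k2,kitchen)"]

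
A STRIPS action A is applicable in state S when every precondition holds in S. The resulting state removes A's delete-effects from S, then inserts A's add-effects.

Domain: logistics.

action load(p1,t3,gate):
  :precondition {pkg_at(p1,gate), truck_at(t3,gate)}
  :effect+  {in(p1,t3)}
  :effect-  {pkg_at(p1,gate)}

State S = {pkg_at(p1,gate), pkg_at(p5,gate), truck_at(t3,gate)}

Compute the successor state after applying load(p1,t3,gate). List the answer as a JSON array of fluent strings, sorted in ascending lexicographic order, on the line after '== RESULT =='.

Compute (S \ del) ∪ add:
  pre ⊆ S: {pkg_at(p1,gate), truck_at(t3,gate)} ⊆ S  — applicable
  S \ del = {pkg_at(p5,gate), truck_at(t3,gate)}
  ∪ add   = {in(p1,t3), pkg_at(p5,gate), truck_at(t3,gate)}

== RESULT ==
["in(p1,t3)", "pkg_at(p5,gate)", "truck_at(t3,gate)"]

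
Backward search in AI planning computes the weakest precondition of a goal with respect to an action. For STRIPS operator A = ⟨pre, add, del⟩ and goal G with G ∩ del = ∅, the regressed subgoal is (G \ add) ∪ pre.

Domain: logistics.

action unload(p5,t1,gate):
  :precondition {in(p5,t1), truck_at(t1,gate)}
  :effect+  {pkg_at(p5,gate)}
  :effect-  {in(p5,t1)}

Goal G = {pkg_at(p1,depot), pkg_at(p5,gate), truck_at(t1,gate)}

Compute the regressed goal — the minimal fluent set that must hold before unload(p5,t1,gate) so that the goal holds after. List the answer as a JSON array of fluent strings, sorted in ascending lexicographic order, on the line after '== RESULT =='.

Compute (G \ add) ∪ pre:
  G ∩ del = {}  (empty — regression defined)
  G \ add = {pkg_at(p1,depot), pkg_at(p5,gate), truck_at(t1,gate)} \ {pkg_at(p5,gate)} = {pkg_at(p1,depot), truck_at(t1,gate)}
  ∪ pre   = {pkg_at(p1,depot), truck_at(t1,gate)} ∪ {in(p5,t1), truck_at(t1,gate)}
          = {in(p5,t1), pkg_at(p1,depot), truck_at(t1,gate)}

== RESULT ==
["in(p5,t1)", "pkg_at(p1,depot)", "truck_at(t1,gate)"]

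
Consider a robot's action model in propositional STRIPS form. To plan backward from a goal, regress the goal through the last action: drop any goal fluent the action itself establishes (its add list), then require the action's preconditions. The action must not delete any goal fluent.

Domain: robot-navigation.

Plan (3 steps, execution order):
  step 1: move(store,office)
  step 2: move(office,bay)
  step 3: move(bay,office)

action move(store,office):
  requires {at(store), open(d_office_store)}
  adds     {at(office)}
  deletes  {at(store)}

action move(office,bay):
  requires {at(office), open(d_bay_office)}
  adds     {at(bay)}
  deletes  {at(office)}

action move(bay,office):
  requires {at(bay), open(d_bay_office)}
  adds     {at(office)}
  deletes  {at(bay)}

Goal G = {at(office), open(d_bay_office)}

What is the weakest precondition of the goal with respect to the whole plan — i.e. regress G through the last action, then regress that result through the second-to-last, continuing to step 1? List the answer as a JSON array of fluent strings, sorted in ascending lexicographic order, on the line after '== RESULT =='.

Work backward from the goal:
  through step 3 (move(bay,office)): drop {at(office)}, keep {open(d_bay_office)}, require {at(bay), open(d_bay_office)}
    → {at(bay), open(d_bay_office)}
  through step 2 (move(office,bay)): drop {at(bay)}, keep {open(d_bay_office)}, require {at(office), open(d_bay_office)}
    → {at(office), open(d_bay_office)}
  through step 1 (move(store,office)): drop {at(office)}, keep {open(d_bay_office)}, require {at(store), open(d_office_store)}
    → {at(store), open(d_bay_office), open(d_office_store)}

== RESULT ==
["at(store)", "open(d_bay_office)", "open(d_office_store)"]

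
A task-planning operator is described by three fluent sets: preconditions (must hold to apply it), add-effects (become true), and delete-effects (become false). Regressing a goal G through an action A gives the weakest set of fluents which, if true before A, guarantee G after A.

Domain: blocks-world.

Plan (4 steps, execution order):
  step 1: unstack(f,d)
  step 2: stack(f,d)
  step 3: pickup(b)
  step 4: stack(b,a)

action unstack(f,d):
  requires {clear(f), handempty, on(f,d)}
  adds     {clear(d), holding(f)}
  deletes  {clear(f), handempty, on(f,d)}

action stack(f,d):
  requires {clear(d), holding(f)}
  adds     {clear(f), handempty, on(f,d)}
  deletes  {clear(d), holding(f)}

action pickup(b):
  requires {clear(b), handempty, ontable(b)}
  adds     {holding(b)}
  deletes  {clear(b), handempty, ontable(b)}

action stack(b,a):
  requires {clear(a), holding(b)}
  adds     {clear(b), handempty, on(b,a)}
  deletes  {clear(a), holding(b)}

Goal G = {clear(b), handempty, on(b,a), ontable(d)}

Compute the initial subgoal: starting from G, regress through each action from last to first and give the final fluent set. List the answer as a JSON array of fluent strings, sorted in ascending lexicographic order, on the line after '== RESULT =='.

Work backward from the goal:
  through step 4 (stack(b,a)): drop {clear(b), handempty, on(b,a)}, keep {ontable(d)}, require {clear(a), holding(b)}
    → {clear(a), holding(b), ontable(d)}
  through step 3 (pickup(b)): drop {holding(b)}, keep {clear(a), ontable(d)}, require {clear(b), handempty, ontable(b)}
    → {clear(a), clear(b), handempty, ontable(b), ontable(d)}
  through step 2 (stack(f,d)): drop {handempty}, keep {clear(a), clear(b), ontable(b), ontable(d)}, require {clear(d), holding(f)}
    → {clear(a), clear(b), clear(d), holding(f), ontable(b), ontable(d)}
  through step 1 (unstack(f,d)): drop {clear(d), holding(f)}, keep {clear(a), clear(b), ontable(b), ontable(d)}, require {clear(f), handempty, on(f,d)}
    → {clear(a), clear(b), clear(f), handempty, on(f,d), ontable(b), ontable(d)}

== RESULT ==
["clear(a)", "clear(b)", "clear(f)", "handempty", "on(f,d)", "ontable(b)", "ontable(d)"]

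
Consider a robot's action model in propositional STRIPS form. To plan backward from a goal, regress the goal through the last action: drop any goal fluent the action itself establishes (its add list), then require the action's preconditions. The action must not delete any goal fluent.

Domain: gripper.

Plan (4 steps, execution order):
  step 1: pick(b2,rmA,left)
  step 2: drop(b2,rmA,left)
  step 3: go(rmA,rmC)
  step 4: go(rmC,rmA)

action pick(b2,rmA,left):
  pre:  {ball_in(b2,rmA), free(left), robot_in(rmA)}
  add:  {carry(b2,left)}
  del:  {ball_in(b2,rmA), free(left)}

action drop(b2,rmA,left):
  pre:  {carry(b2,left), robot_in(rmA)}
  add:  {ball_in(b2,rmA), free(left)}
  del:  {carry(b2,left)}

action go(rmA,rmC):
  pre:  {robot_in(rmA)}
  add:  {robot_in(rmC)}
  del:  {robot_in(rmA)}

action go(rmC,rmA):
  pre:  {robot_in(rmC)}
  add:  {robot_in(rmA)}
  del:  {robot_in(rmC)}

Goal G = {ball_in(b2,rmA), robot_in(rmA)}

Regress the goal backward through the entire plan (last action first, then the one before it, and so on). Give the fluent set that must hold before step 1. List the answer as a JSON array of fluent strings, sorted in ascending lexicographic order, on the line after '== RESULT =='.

Regress step by step:
  through step 4 (go(rmC,rmA)): drop {robot_in(rmA)}, keep {ball_in(b2,rmA)}, require {robot_in(rmC)}
    → {ball_in(b2,rmA), robot_in(rmC)}
  through step 3 (go(rmA,rmC)): drop {robot_in(rmC)}, keep {ball_in(b2,rmA)}, require {robot_in(rmA)}
    → {ball_in(b2,rmA), robot_in(rmA)}
  through step 2 (drop(b2,rmA,left)): drop {ball_in(b2,rmA)}, keep {robot_in(rmA)}, require {carry(b2,left), robot_in(rmA)}
    → {carry(b2,left), robot_in(rmA)}
  through step 1 (pick(b2,rmA,left)): drop {carry(b2,left)}, keep {robot_in(rmA)}, require {ball_in(b2,rmA), free(left), robot_in(rmA)}
    → {ball_in(b2,rmA), free(left), robot_in(rmA)}

== RESULT ==
["ball_in(b2,rmA)", "free(left)", "robot_in(rmA)"]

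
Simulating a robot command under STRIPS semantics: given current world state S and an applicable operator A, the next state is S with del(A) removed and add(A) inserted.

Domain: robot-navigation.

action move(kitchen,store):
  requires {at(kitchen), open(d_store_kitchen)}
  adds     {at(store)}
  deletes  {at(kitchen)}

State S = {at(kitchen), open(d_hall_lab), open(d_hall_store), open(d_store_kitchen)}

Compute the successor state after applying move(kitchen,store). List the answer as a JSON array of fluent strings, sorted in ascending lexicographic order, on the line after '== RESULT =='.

Progress:
  pre ⊆ S: {at(kitchen), open(d_store_kitchen)} ⊆ S  — applicable
  S \ del = {open(d_hall_lab), open(d_hall_store), open(d_store_kitchen)}
  ∪ add   = {at(store), open(d_hall_lab), open(d_hall_store), open(d_store_kitchen)}

== RESULT ==
["at(store)", "open(d_hall_lab)", "open(d_hall_store)", "open(d_store_kitchen)"]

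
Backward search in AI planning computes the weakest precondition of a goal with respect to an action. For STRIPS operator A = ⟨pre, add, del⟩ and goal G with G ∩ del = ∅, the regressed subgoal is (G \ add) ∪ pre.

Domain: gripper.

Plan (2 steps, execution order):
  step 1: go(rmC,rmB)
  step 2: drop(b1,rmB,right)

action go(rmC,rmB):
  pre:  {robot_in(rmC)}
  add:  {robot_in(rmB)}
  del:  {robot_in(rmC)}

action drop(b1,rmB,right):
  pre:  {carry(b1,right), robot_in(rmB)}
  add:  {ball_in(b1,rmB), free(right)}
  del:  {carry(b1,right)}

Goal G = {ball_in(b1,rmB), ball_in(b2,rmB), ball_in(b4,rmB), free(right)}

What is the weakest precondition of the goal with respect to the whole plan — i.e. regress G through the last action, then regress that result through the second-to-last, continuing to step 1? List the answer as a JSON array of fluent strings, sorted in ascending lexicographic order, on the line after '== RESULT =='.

Regress step by step:
  through step 2 (drop(b1,rmB,right)): drop {ball_in(b1,rmB), free(right)}, keep {ball_in(b2,rmB), ball_in(b4,rmB)}, require {carry(b1,right), robot_in(rmB)}
    → {ball_in(b2,rmB), ball_in(b4,rmB), carry(b1,right), robot_in(rmB)}
  through step 1 (go(rmC,rmB)): drop {robot_in(rmB)}, keep {ball_in(b2,rmB), ball_in(b4,rmB), carry(b1,right)}, require {robot_in(rmC)}
    → {ball_in(b2,rmB), ball_in(b4,rmB), carry(b1,right), robot_in(rmC)}

== RESULT ==
["ball_in(b2,rmB)", "ball_in(b4,rmB)", "carry(b1,right)", "robot_in(rmC)"]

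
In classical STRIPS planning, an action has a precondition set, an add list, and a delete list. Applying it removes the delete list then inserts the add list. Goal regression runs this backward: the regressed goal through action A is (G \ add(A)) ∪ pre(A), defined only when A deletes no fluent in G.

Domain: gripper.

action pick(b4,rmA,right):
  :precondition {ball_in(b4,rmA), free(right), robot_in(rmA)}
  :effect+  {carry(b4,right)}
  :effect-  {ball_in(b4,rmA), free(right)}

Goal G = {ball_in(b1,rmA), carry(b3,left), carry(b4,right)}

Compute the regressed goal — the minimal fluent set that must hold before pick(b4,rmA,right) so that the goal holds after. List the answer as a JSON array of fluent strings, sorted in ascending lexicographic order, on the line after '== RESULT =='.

Compute (G \ add) ∪ pre:
  G ∩ del = {}  (empty — regression defined)
  G \ add = {ball_in(b1,rmA), carry(b3,left), carry(b4,right)} \ {carry(b4,right)} = {ball_in(b1,rmA), carry(b3,left)}
  ∪ pre   = {ball_in(b1,rmA), carry(b3,left)} ∪ {ball_in(b4,rmA), free(right), robot_in(rmA)}
          = {ball_in(b1,rmA), ball_in(b4,rmA), carry(b3,left), free(right), robot_in(rmA)}

== RESULT ==
["ball_in(b1,rmA)", "ball_in(b4,rmA)", "carry(b3,left)", "free(right)", "robot_in(rmA)"]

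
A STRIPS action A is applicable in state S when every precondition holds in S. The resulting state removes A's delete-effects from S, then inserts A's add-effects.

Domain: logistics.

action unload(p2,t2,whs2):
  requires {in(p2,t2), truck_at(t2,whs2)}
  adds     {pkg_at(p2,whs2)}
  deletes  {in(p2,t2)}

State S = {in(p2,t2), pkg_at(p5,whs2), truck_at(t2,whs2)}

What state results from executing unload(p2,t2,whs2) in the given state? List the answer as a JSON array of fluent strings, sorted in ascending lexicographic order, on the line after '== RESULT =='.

Progress:
  pre ⊆ S: {in(p2,t2), truck_at(t2,whs2)} ⊆ S  — applicable
  S \ del = {pkg_at(p5,whs2), truck_at(t2,whs2)}
  ∪ add   = {pkg_at(p2,whs2), pkg_at(p5,whs2), truck_at(t2,whs2)}

== RESULT ==
["pkg_at(p2,whs2)", "pkg_at(p5,whs2)", "truck_at(t2,whs2)"]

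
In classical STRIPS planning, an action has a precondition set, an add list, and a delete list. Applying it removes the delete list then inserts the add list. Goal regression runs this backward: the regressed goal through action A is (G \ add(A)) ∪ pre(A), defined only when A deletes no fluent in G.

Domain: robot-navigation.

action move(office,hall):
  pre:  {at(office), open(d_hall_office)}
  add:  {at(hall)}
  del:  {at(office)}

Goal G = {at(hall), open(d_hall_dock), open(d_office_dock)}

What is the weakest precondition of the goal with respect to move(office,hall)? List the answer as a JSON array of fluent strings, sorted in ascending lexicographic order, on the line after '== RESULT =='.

Compute (G \ add) ∪ pre:
  G ∩ del = {}  (empty — regression defined)
  G \ add = {at(hall), open(d_hall_dock), open(d_office_dock)} \ {at(hall)} = {open(d_hall_dock), open(d_office_dock)}
  ∪ pre   = {open(d_hall_dock), open(d_office_dock)} ∪ {at(office), open(d_hall_office)}
          = {at(office), open(d_hall_dock), open(d_hall_office), open(d_office_dock)}

== RESULT ==
["at(office)", "open(d_hall_dock)", "open(d_hall_office)", "open(d_office_dock)"]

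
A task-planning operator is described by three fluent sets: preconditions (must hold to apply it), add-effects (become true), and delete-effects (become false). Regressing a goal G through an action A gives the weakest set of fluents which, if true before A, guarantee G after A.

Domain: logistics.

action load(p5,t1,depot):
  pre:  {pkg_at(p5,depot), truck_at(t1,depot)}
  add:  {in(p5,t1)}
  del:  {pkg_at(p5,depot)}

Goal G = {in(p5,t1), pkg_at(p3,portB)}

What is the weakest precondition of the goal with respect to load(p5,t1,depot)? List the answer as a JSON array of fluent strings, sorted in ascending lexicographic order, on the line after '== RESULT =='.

Compute (G \ add) ∪ pre:
  G ∩ del = {}  (empty — regression defined)
  G \ add = {in(p5,t1), pkg_at(p3,portB)} \ {in(p5,t1)} = {pkg_at(p3,portB)}
  ∪ pre   = {pkg_at(p3,portB)} ∪ {pkg_at(p5,depot), truck_at(t1,depot)}
          = {pkg_at(p3,portB), pkg_at(p5,depot), truck_at(t1,depot)}

== RESULT ==
["pkg_at(p3,portB)", "pkg_at(p5,depot)", "truck_at(t1,depot)"]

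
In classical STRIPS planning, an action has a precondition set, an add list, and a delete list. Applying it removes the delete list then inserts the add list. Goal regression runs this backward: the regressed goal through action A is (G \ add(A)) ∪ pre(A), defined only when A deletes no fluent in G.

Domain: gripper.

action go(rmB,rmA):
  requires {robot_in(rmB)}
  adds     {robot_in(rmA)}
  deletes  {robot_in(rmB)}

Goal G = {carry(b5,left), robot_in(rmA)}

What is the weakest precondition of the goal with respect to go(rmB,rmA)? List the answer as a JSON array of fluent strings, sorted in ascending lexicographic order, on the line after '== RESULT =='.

Regress:
  G ∩ del = {}  (empty — regression defined)
  G \ add = {carry(b5,left), robot_in(rmA)} \ {robot_in(rmA)} = {carry(b5,left)}
  ∪ pre   = {carry(b5,left)} ∪ {robot_in(rmB)}
          = {carry(b5,left), robot_in(rmB)}

== RESULT ==
["carry(b5,left)", "robot_in(rmB)"]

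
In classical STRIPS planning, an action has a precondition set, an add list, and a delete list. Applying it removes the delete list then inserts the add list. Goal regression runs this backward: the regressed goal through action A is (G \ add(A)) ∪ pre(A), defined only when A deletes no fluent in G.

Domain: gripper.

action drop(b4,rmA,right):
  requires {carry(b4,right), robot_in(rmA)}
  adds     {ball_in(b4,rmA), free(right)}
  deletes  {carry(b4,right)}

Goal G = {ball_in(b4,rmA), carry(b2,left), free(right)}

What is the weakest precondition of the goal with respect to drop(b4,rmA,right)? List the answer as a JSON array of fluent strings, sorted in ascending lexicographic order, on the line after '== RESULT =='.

Compute (G \ add) ∪ pre:
  G ∩ del = {}  (empty — regression defined)
  G \ add = {ball_in(b4,rmA), carry(b2,left), free(right)} \ {ball_in(b4,rmA), free(right)} = {carry(b2,left)}
  ∪ pre   = {carry(b2,left)} ∪ {carry(b4,right), robot_in(rmA)}
          = {carry(b2,left), carry(b4,right), robot_in(rmA)}

== RESULT ==
["carry(b2,left)", "carry(b4,right)", "robot_in(rmA)"]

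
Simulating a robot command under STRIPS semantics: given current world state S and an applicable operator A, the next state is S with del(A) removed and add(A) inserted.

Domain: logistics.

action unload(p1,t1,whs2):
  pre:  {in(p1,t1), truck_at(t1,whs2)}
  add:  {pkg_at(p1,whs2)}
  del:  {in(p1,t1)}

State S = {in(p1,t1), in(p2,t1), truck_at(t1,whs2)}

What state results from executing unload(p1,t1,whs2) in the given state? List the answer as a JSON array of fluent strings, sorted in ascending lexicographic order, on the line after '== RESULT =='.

Compute (S \ del) ∪ add:
  pre ⊆ S: {in(p1,t1), truck_at(t1,whs2)} ⊆ S  — applicable
  S \ del = {in(p2,t1), truck_at(t1,whs2)}
  ∪ add   = {in(p2,t1), pkg_at(p1,whs2), truck_at(t1,whs2)}

== RESULT ==
["in(p2,t1)", "pkg_at(p1,whs2)", "truck_at(t1,whs2)"]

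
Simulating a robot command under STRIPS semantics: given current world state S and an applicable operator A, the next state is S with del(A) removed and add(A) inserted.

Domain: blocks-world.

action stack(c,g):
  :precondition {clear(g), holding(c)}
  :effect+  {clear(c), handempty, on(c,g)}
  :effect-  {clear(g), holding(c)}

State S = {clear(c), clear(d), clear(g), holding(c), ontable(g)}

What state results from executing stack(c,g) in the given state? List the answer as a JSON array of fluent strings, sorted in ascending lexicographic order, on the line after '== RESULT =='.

Compute (S \ del) ∪ add:
  pre ⊆ S: {clear(g), holding(c)} ⊆ S  — applicable
  S \ del = {clear(c), clear(d), ontable(g)}
  ∪ add   = {clear(c), clear(d), handempty, on(c,g), ontable(g)}

== RESULT ==
["clear(c)", "clear(d)", "handempty", "on(c,g)", "ontable(g)"]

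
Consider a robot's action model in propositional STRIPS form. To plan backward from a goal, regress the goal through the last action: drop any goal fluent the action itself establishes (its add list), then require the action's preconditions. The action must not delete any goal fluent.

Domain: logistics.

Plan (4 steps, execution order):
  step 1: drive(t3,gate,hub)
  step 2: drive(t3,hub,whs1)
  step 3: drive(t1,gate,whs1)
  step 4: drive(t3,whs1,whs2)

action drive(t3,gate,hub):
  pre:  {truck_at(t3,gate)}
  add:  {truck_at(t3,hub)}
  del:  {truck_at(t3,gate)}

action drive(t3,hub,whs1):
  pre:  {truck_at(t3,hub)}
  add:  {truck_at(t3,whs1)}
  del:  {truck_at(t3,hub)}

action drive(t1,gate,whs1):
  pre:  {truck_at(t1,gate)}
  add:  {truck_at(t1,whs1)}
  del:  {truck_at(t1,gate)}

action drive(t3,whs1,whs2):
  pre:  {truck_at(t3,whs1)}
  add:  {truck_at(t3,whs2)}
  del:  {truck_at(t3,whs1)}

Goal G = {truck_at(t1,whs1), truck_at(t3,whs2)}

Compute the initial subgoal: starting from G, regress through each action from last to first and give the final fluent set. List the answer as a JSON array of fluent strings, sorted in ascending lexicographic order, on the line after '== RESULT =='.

Work backward from the goal:
  through step 4 (drive(t3,whs1,whs2)): drop {truck_at(t3,whs2)}, keep {truck_at(t1,whs1)}, require {truck_at(t3,whs1)}
    → {truck_at(t1,whs1), truck_at(t3,whs1)}
  through step 3 (drive(t1,gate,whs1)): drop {truck_at(t1,whs1)}, keep {truck_at(t3,whs1)}, require {truck_at(t1,gate)}
    → {truck_at(t1,gate), truck_at(t3,whs1)}
  through step 2 (drive(t3,hub,whs1)): drop {truck_at(t3,whs1)}, keep {truck_at(t1,gate)}, require {truck_at(t3,hub)}
    → {truck_at(t1,gate), truck_at(t3,hub)}
  through step 1 (drive(t3,gate,hub)): drop {truck_at(t3,hub)}, keep {truck_at(t1,gate)}, require {truck_at(t3,gate)}
    → {truck_at(t1,gate), truck_at(t3,gate)}

== RESULT ==
["truck_at(t1,gate)", "truck_at(t3,gate)"]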